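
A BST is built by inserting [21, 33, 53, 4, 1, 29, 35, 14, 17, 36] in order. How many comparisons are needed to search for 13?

Search path for 13: 21 -> 4 -> 14
Found: False
Comparisons: 3


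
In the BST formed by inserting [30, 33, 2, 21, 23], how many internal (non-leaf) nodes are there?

Tree built from: [30, 33, 2, 21, 23]
Tree (level-order array): [30, 2, 33, None, 21, None, None, None, 23]
Rule: An internal node has at least one child.
Per-node child counts:
  node 30: 2 child(ren)
  node 2: 1 child(ren)
  node 21: 1 child(ren)
  node 23: 0 child(ren)
  node 33: 0 child(ren)
Matching nodes: [30, 2, 21]
Count of internal (non-leaf) nodes: 3


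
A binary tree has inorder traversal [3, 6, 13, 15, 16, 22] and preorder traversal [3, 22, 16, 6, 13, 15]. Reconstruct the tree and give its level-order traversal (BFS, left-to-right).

Inorder:  [3, 6, 13, 15, 16, 22]
Preorder: [3, 22, 16, 6, 13, 15]
Algorithm: preorder visits root first, so consume preorder in order;
for each root, split the current inorder slice at that value into
left-subtree inorder and right-subtree inorder, then recurse.
Recursive splits:
  root=3; inorder splits into left=[], right=[6, 13, 15, 16, 22]
  root=22; inorder splits into left=[6, 13, 15, 16], right=[]
  root=16; inorder splits into left=[6, 13, 15], right=[]
  root=6; inorder splits into left=[], right=[13, 15]
  root=13; inorder splits into left=[], right=[15]
  root=15; inorder splits into left=[], right=[]
Reconstructed level-order: [3, 22, 16, 6, 13, 15]


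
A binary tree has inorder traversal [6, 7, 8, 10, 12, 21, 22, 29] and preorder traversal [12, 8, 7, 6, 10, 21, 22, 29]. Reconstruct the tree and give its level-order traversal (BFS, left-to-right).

Inorder:  [6, 7, 8, 10, 12, 21, 22, 29]
Preorder: [12, 8, 7, 6, 10, 21, 22, 29]
Algorithm: preorder visits root first, so consume preorder in order;
for each root, split the current inorder slice at that value into
left-subtree inorder and right-subtree inorder, then recurse.
Recursive splits:
  root=12; inorder splits into left=[6, 7, 8, 10], right=[21, 22, 29]
  root=8; inorder splits into left=[6, 7], right=[10]
  root=7; inorder splits into left=[6], right=[]
  root=6; inorder splits into left=[], right=[]
  root=10; inorder splits into left=[], right=[]
  root=21; inorder splits into left=[], right=[22, 29]
  root=22; inorder splits into left=[], right=[29]
  root=29; inorder splits into left=[], right=[]
Reconstructed level-order: [12, 8, 21, 7, 10, 22, 6, 29]


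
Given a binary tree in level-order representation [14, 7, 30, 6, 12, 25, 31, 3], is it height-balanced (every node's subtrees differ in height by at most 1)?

Tree (level-order array): [14, 7, 30, 6, 12, 25, 31, 3]
Definition: a tree is height-balanced if, at every node, |h(left) - h(right)| <= 1 (empty subtree has height -1).
Bottom-up per-node check:
  node 3: h_left=-1, h_right=-1, diff=0 [OK], height=0
  node 6: h_left=0, h_right=-1, diff=1 [OK], height=1
  node 12: h_left=-1, h_right=-1, diff=0 [OK], height=0
  node 7: h_left=1, h_right=0, diff=1 [OK], height=2
  node 25: h_left=-1, h_right=-1, diff=0 [OK], height=0
  node 31: h_left=-1, h_right=-1, diff=0 [OK], height=0
  node 30: h_left=0, h_right=0, diff=0 [OK], height=1
  node 14: h_left=2, h_right=1, diff=1 [OK], height=3
All nodes satisfy the balance condition.
Result: Balanced


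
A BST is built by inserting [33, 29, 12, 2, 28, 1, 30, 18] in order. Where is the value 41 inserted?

Starting tree (level order): [33, 29, None, 12, 30, 2, 28, None, None, 1, None, 18]
Insertion path: 33
Result: insert 41 as right child of 33
Final tree (level order): [33, 29, 41, 12, 30, None, None, 2, 28, None, None, 1, None, 18]


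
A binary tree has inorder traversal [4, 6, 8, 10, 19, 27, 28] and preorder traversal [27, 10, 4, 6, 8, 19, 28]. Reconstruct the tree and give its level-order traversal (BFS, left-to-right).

Inorder:  [4, 6, 8, 10, 19, 27, 28]
Preorder: [27, 10, 4, 6, 8, 19, 28]
Algorithm: preorder visits root first, so consume preorder in order;
for each root, split the current inorder slice at that value into
left-subtree inorder and right-subtree inorder, then recurse.
Recursive splits:
  root=27; inorder splits into left=[4, 6, 8, 10, 19], right=[28]
  root=10; inorder splits into left=[4, 6, 8], right=[19]
  root=4; inorder splits into left=[], right=[6, 8]
  root=6; inorder splits into left=[], right=[8]
  root=8; inorder splits into left=[], right=[]
  root=19; inorder splits into left=[], right=[]
  root=28; inorder splits into left=[], right=[]
Reconstructed level-order: [27, 10, 28, 4, 19, 6, 8]


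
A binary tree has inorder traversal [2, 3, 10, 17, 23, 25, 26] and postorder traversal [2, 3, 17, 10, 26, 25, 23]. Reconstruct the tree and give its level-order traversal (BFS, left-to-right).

Inorder:   [2, 3, 10, 17, 23, 25, 26]
Postorder: [2, 3, 17, 10, 26, 25, 23]
Algorithm: postorder visits root last, so walk postorder right-to-left;
each value is the root of the current inorder slice — split it at that
value, recurse on the right subtree first, then the left.
Recursive splits:
  root=23; inorder splits into left=[2, 3, 10, 17], right=[25, 26]
  root=25; inorder splits into left=[], right=[26]
  root=26; inorder splits into left=[], right=[]
  root=10; inorder splits into left=[2, 3], right=[17]
  root=17; inorder splits into left=[], right=[]
  root=3; inorder splits into left=[2], right=[]
  root=2; inorder splits into left=[], right=[]
Reconstructed level-order: [23, 10, 25, 3, 17, 26, 2]


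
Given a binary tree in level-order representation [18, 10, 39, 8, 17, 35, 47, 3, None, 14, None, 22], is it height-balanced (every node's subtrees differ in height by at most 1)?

Tree (level-order array): [18, 10, 39, 8, 17, 35, 47, 3, None, 14, None, 22]
Definition: a tree is height-balanced if, at every node, |h(left) - h(right)| <= 1 (empty subtree has height -1).
Bottom-up per-node check:
  node 3: h_left=-1, h_right=-1, diff=0 [OK], height=0
  node 8: h_left=0, h_right=-1, diff=1 [OK], height=1
  node 14: h_left=-1, h_right=-1, diff=0 [OK], height=0
  node 17: h_left=0, h_right=-1, diff=1 [OK], height=1
  node 10: h_left=1, h_right=1, diff=0 [OK], height=2
  node 22: h_left=-1, h_right=-1, diff=0 [OK], height=0
  node 35: h_left=0, h_right=-1, diff=1 [OK], height=1
  node 47: h_left=-1, h_right=-1, diff=0 [OK], height=0
  node 39: h_left=1, h_right=0, diff=1 [OK], height=2
  node 18: h_left=2, h_right=2, diff=0 [OK], height=3
All nodes satisfy the balance condition.
Result: Balanced


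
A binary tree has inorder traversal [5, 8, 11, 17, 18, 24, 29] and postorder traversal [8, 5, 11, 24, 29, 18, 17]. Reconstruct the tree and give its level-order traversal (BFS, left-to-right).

Inorder:   [5, 8, 11, 17, 18, 24, 29]
Postorder: [8, 5, 11, 24, 29, 18, 17]
Algorithm: postorder visits root last, so walk postorder right-to-left;
each value is the root of the current inorder slice — split it at that
value, recurse on the right subtree first, then the left.
Recursive splits:
  root=17; inorder splits into left=[5, 8, 11], right=[18, 24, 29]
  root=18; inorder splits into left=[], right=[24, 29]
  root=29; inorder splits into left=[24], right=[]
  root=24; inorder splits into left=[], right=[]
  root=11; inorder splits into left=[5, 8], right=[]
  root=5; inorder splits into left=[], right=[8]
  root=8; inorder splits into left=[], right=[]
Reconstructed level-order: [17, 11, 18, 5, 29, 8, 24]


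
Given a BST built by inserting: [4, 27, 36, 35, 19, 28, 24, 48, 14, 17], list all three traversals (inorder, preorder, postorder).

Tree insertion order: [4, 27, 36, 35, 19, 28, 24, 48, 14, 17]
Tree (level-order array): [4, None, 27, 19, 36, 14, 24, 35, 48, None, 17, None, None, 28]
Inorder (L, root, R): [4, 14, 17, 19, 24, 27, 28, 35, 36, 48]
Preorder (root, L, R): [4, 27, 19, 14, 17, 24, 36, 35, 28, 48]
Postorder (L, R, root): [17, 14, 24, 19, 28, 35, 48, 36, 27, 4]


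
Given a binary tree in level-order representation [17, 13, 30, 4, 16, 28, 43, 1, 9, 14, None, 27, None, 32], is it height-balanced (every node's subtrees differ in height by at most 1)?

Tree (level-order array): [17, 13, 30, 4, 16, 28, 43, 1, 9, 14, None, 27, None, 32]
Definition: a tree is height-balanced if, at every node, |h(left) - h(right)| <= 1 (empty subtree has height -1).
Bottom-up per-node check:
  node 1: h_left=-1, h_right=-1, diff=0 [OK], height=0
  node 9: h_left=-1, h_right=-1, diff=0 [OK], height=0
  node 4: h_left=0, h_right=0, diff=0 [OK], height=1
  node 14: h_left=-1, h_right=-1, diff=0 [OK], height=0
  node 16: h_left=0, h_right=-1, diff=1 [OK], height=1
  node 13: h_left=1, h_right=1, diff=0 [OK], height=2
  node 27: h_left=-1, h_right=-1, diff=0 [OK], height=0
  node 28: h_left=0, h_right=-1, diff=1 [OK], height=1
  node 32: h_left=-1, h_right=-1, diff=0 [OK], height=0
  node 43: h_left=0, h_right=-1, diff=1 [OK], height=1
  node 30: h_left=1, h_right=1, diff=0 [OK], height=2
  node 17: h_left=2, h_right=2, diff=0 [OK], height=3
All nodes satisfy the balance condition.
Result: Balanced


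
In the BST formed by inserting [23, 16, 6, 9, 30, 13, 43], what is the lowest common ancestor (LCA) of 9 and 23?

Tree insertion order: [23, 16, 6, 9, 30, 13, 43]
Tree (level-order array): [23, 16, 30, 6, None, None, 43, None, 9, None, None, None, 13]
In a BST, the LCA of p=9, q=23 is the first node v on the
root-to-leaf path with p <= v <= q (go left if both < v, right if both > v).
Walk from root:
  at 23: 9 <= 23 <= 23, this is the LCA
LCA = 23


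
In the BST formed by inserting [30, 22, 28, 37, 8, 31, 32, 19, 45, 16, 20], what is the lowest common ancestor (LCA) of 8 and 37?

Tree insertion order: [30, 22, 28, 37, 8, 31, 32, 19, 45, 16, 20]
Tree (level-order array): [30, 22, 37, 8, 28, 31, 45, None, 19, None, None, None, 32, None, None, 16, 20]
In a BST, the LCA of p=8, q=37 is the first node v on the
root-to-leaf path with p <= v <= q (go left if both < v, right if both > v).
Walk from root:
  at 30: 8 <= 30 <= 37, this is the LCA
LCA = 30


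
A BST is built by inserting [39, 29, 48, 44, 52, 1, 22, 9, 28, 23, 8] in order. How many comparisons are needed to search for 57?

Search path for 57: 39 -> 48 -> 52
Found: False
Comparisons: 3


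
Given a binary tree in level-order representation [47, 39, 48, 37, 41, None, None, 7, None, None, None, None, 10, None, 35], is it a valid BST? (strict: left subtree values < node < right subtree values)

Level-order array: [47, 39, 48, 37, 41, None, None, 7, None, None, None, None, 10, None, 35]
Validate using subtree bounds (lo, hi): at each node, require lo < value < hi,
then recurse left with hi=value and right with lo=value.
Preorder trace (stopping at first violation):
  at node 47 with bounds (-inf, +inf): OK
  at node 39 with bounds (-inf, 47): OK
  at node 37 with bounds (-inf, 39): OK
  at node 7 with bounds (-inf, 37): OK
  at node 10 with bounds (7, 37): OK
  at node 35 with bounds (10, 37): OK
  at node 41 with bounds (39, 47): OK
  at node 48 with bounds (47, +inf): OK
No violation found at any node.
Result: Valid BST


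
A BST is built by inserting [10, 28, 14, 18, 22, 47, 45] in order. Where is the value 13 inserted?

Starting tree (level order): [10, None, 28, 14, 47, None, 18, 45, None, None, 22]
Insertion path: 10 -> 28 -> 14
Result: insert 13 as left child of 14
Final tree (level order): [10, None, 28, 14, 47, 13, 18, 45, None, None, None, None, 22]


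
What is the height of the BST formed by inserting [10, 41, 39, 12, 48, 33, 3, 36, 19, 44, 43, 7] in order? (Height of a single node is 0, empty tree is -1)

Insertion order: [10, 41, 39, 12, 48, 33, 3, 36, 19, 44, 43, 7]
Tree (level-order array): [10, 3, 41, None, 7, 39, 48, None, None, 12, None, 44, None, None, 33, 43, None, 19, 36]
Compute height bottom-up (empty subtree = -1):
  height(7) = 1 + max(-1, -1) = 0
  height(3) = 1 + max(-1, 0) = 1
  height(19) = 1 + max(-1, -1) = 0
  height(36) = 1 + max(-1, -1) = 0
  height(33) = 1 + max(0, 0) = 1
  height(12) = 1 + max(-1, 1) = 2
  height(39) = 1 + max(2, -1) = 3
  height(43) = 1 + max(-1, -1) = 0
  height(44) = 1 + max(0, -1) = 1
  height(48) = 1 + max(1, -1) = 2
  height(41) = 1 + max(3, 2) = 4
  height(10) = 1 + max(1, 4) = 5
Height = 5


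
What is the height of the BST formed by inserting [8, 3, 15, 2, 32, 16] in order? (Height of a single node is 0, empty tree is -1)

Insertion order: [8, 3, 15, 2, 32, 16]
Tree (level-order array): [8, 3, 15, 2, None, None, 32, None, None, 16]
Compute height bottom-up (empty subtree = -1):
  height(2) = 1 + max(-1, -1) = 0
  height(3) = 1 + max(0, -1) = 1
  height(16) = 1 + max(-1, -1) = 0
  height(32) = 1 + max(0, -1) = 1
  height(15) = 1 + max(-1, 1) = 2
  height(8) = 1 + max(1, 2) = 3
Height = 3


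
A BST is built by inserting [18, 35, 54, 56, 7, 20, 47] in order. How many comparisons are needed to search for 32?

Search path for 32: 18 -> 35 -> 20
Found: False
Comparisons: 3


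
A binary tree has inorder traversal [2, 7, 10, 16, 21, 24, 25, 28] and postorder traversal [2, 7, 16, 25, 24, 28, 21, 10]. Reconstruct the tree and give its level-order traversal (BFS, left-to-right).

Inorder:   [2, 7, 10, 16, 21, 24, 25, 28]
Postorder: [2, 7, 16, 25, 24, 28, 21, 10]
Algorithm: postorder visits root last, so walk postorder right-to-left;
each value is the root of the current inorder slice — split it at that
value, recurse on the right subtree first, then the left.
Recursive splits:
  root=10; inorder splits into left=[2, 7], right=[16, 21, 24, 25, 28]
  root=21; inorder splits into left=[16], right=[24, 25, 28]
  root=28; inorder splits into left=[24, 25], right=[]
  root=24; inorder splits into left=[], right=[25]
  root=25; inorder splits into left=[], right=[]
  root=16; inorder splits into left=[], right=[]
  root=7; inorder splits into left=[2], right=[]
  root=2; inorder splits into left=[], right=[]
Reconstructed level-order: [10, 7, 21, 2, 16, 28, 24, 25]


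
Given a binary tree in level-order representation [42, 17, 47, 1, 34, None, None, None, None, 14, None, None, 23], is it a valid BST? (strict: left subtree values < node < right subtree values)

Level-order array: [42, 17, 47, 1, 34, None, None, None, None, 14, None, None, 23]
Validate using subtree bounds (lo, hi): at each node, require lo < value < hi,
then recurse left with hi=value and right with lo=value.
Preorder trace (stopping at first violation):
  at node 42 with bounds (-inf, +inf): OK
  at node 17 with bounds (-inf, 42): OK
  at node 1 with bounds (-inf, 17): OK
  at node 34 with bounds (17, 42): OK
  at node 14 with bounds (17, 34): VIOLATION
Node 14 violates its bound: not (17 < 14 < 34).
Result: Not a valid BST


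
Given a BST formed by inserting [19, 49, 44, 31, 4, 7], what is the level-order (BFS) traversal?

Tree insertion order: [19, 49, 44, 31, 4, 7]
Tree (level-order array): [19, 4, 49, None, 7, 44, None, None, None, 31]
BFS from the root, enqueuing left then right child of each popped node:
  queue [19] -> pop 19, enqueue [4, 49], visited so far: [19]
  queue [4, 49] -> pop 4, enqueue [7], visited so far: [19, 4]
  queue [49, 7] -> pop 49, enqueue [44], visited so far: [19, 4, 49]
  queue [7, 44] -> pop 7, enqueue [none], visited so far: [19, 4, 49, 7]
  queue [44] -> pop 44, enqueue [31], visited so far: [19, 4, 49, 7, 44]
  queue [31] -> pop 31, enqueue [none], visited so far: [19, 4, 49, 7, 44, 31]
Result: [19, 4, 49, 7, 44, 31]


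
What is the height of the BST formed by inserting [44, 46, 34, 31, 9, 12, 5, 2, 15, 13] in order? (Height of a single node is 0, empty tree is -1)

Insertion order: [44, 46, 34, 31, 9, 12, 5, 2, 15, 13]
Tree (level-order array): [44, 34, 46, 31, None, None, None, 9, None, 5, 12, 2, None, None, 15, None, None, 13]
Compute height bottom-up (empty subtree = -1):
  height(2) = 1 + max(-1, -1) = 0
  height(5) = 1 + max(0, -1) = 1
  height(13) = 1 + max(-1, -1) = 0
  height(15) = 1 + max(0, -1) = 1
  height(12) = 1 + max(-1, 1) = 2
  height(9) = 1 + max(1, 2) = 3
  height(31) = 1 + max(3, -1) = 4
  height(34) = 1 + max(4, -1) = 5
  height(46) = 1 + max(-1, -1) = 0
  height(44) = 1 + max(5, 0) = 6
Height = 6


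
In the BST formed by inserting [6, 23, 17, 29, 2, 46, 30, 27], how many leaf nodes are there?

Tree built from: [6, 23, 17, 29, 2, 46, 30, 27]
Tree (level-order array): [6, 2, 23, None, None, 17, 29, None, None, 27, 46, None, None, 30]
Rule: A leaf has 0 children.
Per-node child counts:
  node 6: 2 child(ren)
  node 2: 0 child(ren)
  node 23: 2 child(ren)
  node 17: 0 child(ren)
  node 29: 2 child(ren)
  node 27: 0 child(ren)
  node 46: 1 child(ren)
  node 30: 0 child(ren)
Matching nodes: [2, 17, 27, 30]
Count of leaf nodes: 4


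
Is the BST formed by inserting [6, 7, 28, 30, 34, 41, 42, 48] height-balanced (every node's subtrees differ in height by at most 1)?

Tree (level-order array): [6, None, 7, None, 28, None, 30, None, 34, None, 41, None, 42, None, 48]
Definition: a tree is height-balanced if, at every node, |h(left) - h(right)| <= 1 (empty subtree has height -1).
Bottom-up per-node check:
  node 48: h_left=-1, h_right=-1, diff=0 [OK], height=0
  node 42: h_left=-1, h_right=0, diff=1 [OK], height=1
  node 41: h_left=-1, h_right=1, diff=2 [FAIL (|-1-1|=2 > 1)], height=2
  node 34: h_left=-1, h_right=2, diff=3 [FAIL (|-1-2|=3 > 1)], height=3
  node 30: h_left=-1, h_right=3, diff=4 [FAIL (|-1-3|=4 > 1)], height=4
  node 28: h_left=-1, h_right=4, diff=5 [FAIL (|-1-4|=5 > 1)], height=5
  node 7: h_left=-1, h_right=5, diff=6 [FAIL (|-1-5|=6 > 1)], height=6
  node 6: h_left=-1, h_right=6, diff=7 [FAIL (|-1-6|=7 > 1)], height=7
Node 41 violates the condition: |-1 - 1| = 2 > 1.
Result: Not balanced


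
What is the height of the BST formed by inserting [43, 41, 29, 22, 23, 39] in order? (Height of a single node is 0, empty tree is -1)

Insertion order: [43, 41, 29, 22, 23, 39]
Tree (level-order array): [43, 41, None, 29, None, 22, 39, None, 23]
Compute height bottom-up (empty subtree = -1):
  height(23) = 1 + max(-1, -1) = 0
  height(22) = 1 + max(-1, 0) = 1
  height(39) = 1 + max(-1, -1) = 0
  height(29) = 1 + max(1, 0) = 2
  height(41) = 1 + max(2, -1) = 3
  height(43) = 1 + max(3, -1) = 4
Height = 4


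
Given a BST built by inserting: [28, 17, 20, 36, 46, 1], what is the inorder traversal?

Tree insertion order: [28, 17, 20, 36, 46, 1]
Tree (level-order array): [28, 17, 36, 1, 20, None, 46]
Inorder traversal: [1, 17, 20, 28, 36, 46]


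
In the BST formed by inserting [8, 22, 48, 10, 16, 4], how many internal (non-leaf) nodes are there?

Tree built from: [8, 22, 48, 10, 16, 4]
Tree (level-order array): [8, 4, 22, None, None, 10, 48, None, 16]
Rule: An internal node has at least one child.
Per-node child counts:
  node 8: 2 child(ren)
  node 4: 0 child(ren)
  node 22: 2 child(ren)
  node 10: 1 child(ren)
  node 16: 0 child(ren)
  node 48: 0 child(ren)
Matching nodes: [8, 22, 10]
Count of internal (non-leaf) nodes: 3


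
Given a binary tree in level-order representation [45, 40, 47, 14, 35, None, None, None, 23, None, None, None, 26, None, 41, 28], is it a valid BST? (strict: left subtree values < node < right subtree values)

Level-order array: [45, 40, 47, 14, 35, None, None, None, 23, None, None, None, 26, None, 41, 28]
Validate using subtree bounds (lo, hi): at each node, require lo < value < hi,
then recurse left with hi=value and right with lo=value.
Preorder trace (stopping at first violation):
  at node 45 with bounds (-inf, +inf): OK
  at node 40 with bounds (-inf, 45): OK
  at node 14 with bounds (-inf, 40): OK
  at node 23 with bounds (14, 40): OK
  at node 26 with bounds (23, 40): OK
  at node 41 with bounds (26, 40): VIOLATION
Node 41 violates its bound: not (26 < 41 < 40).
Result: Not a valid BST


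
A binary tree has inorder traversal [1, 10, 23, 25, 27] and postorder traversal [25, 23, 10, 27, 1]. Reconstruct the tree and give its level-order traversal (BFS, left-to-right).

Inorder:   [1, 10, 23, 25, 27]
Postorder: [25, 23, 10, 27, 1]
Algorithm: postorder visits root last, so walk postorder right-to-left;
each value is the root of the current inorder slice — split it at that
value, recurse on the right subtree first, then the left.
Recursive splits:
  root=1; inorder splits into left=[], right=[10, 23, 25, 27]
  root=27; inorder splits into left=[10, 23, 25], right=[]
  root=10; inorder splits into left=[], right=[23, 25]
  root=23; inorder splits into left=[], right=[25]
  root=25; inorder splits into left=[], right=[]
Reconstructed level-order: [1, 27, 10, 23, 25]


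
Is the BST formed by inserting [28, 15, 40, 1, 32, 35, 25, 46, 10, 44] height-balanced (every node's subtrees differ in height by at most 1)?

Tree (level-order array): [28, 15, 40, 1, 25, 32, 46, None, 10, None, None, None, 35, 44]
Definition: a tree is height-balanced if, at every node, |h(left) - h(right)| <= 1 (empty subtree has height -1).
Bottom-up per-node check:
  node 10: h_left=-1, h_right=-1, diff=0 [OK], height=0
  node 1: h_left=-1, h_right=0, diff=1 [OK], height=1
  node 25: h_left=-1, h_right=-1, diff=0 [OK], height=0
  node 15: h_left=1, h_right=0, diff=1 [OK], height=2
  node 35: h_left=-1, h_right=-1, diff=0 [OK], height=0
  node 32: h_left=-1, h_right=0, diff=1 [OK], height=1
  node 44: h_left=-1, h_right=-1, diff=0 [OK], height=0
  node 46: h_left=0, h_right=-1, diff=1 [OK], height=1
  node 40: h_left=1, h_right=1, diff=0 [OK], height=2
  node 28: h_left=2, h_right=2, diff=0 [OK], height=3
All nodes satisfy the balance condition.
Result: Balanced


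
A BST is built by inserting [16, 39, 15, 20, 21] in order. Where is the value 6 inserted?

Starting tree (level order): [16, 15, 39, None, None, 20, None, None, 21]
Insertion path: 16 -> 15
Result: insert 6 as left child of 15
Final tree (level order): [16, 15, 39, 6, None, 20, None, None, None, None, 21]


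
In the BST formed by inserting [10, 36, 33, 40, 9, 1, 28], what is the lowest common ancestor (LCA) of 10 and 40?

Tree insertion order: [10, 36, 33, 40, 9, 1, 28]
Tree (level-order array): [10, 9, 36, 1, None, 33, 40, None, None, 28]
In a BST, the LCA of p=10, q=40 is the first node v on the
root-to-leaf path with p <= v <= q (go left if both < v, right if both > v).
Walk from root:
  at 10: 10 <= 10 <= 40, this is the LCA
LCA = 10


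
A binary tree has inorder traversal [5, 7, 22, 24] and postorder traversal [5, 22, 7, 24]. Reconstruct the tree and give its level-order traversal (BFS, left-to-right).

Inorder:   [5, 7, 22, 24]
Postorder: [5, 22, 7, 24]
Algorithm: postorder visits root last, so walk postorder right-to-left;
each value is the root of the current inorder slice — split it at that
value, recurse on the right subtree first, then the left.
Recursive splits:
  root=24; inorder splits into left=[5, 7, 22], right=[]
  root=7; inorder splits into left=[5], right=[22]
  root=22; inorder splits into left=[], right=[]
  root=5; inorder splits into left=[], right=[]
Reconstructed level-order: [24, 7, 5, 22]


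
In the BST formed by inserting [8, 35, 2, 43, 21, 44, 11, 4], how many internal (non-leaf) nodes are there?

Tree built from: [8, 35, 2, 43, 21, 44, 11, 4]
Tree (level-order array): [8, 2, 35, None, 4, 21, 43, None, None, 11, None, None, 44]
Rule: An internal node has at least one child.
Per-node child counts:
  node 8: 2 child(ren)
  node 2: 1 child(ren)
  node 4: 0 child(ren)
  node 35: 2 child(ren)
  node 21: 1 child(ren)
  node 11: 0 child(ren)
  node 43: 1 child(ren)
  node 44: 0 child(ren)
Matching nodes: [8, 2, 35, 21, 43]
Count of internal (non-leaf) nodes: 5


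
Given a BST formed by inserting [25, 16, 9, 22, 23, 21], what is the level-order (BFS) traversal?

Tree insertion order: [25, 16, 9, 22, 23, 21]
Tree (level-order array): [25, 16, None, 9, 22, None, None, 21, 23]
BFS from the root, enqueuing left then right child of each popped node:
  queue [25] -> pop 25, enqueue [16], visited so far: [25]
  queue [16] -> pop 16, enqueue [9, 22], visited so far: [25, 16]
  queue [9, 22] -> pop 9, enqueue [none], visited so far: [25, 16, 9]
  queue [22] -> pop 22, enqueue [21, 23], visited so far: [25, 16, 9, 22]
  queue [21, 23] -> pop 21, enqueue [none], visited so far: [25, 16, 9, 22, 21]
  queue [23] -> pop 23, enqueue [none], visited so far: [25, 16, 9, 22, 21, 23]
Result: [25, 16, 9, 22, 21, 23]


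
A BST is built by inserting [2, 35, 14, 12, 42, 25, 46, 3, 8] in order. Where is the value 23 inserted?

Starting tree (level order): [2, None, 35, 14, 42, 12, 25, None, 46, 3, None, None, None, None, None, None, 8]
Insertion path: 2 -> 35 -> 14 -> 25
Result: insert 23 as left child of 25
Final tree (level order): [2, None, 35, 14, 42, 12, 25, None, 46, 3, None, 23, None, None, None, None, 8]


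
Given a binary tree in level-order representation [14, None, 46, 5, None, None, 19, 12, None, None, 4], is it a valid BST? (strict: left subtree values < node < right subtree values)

Level-order array: [14, None, 46, 5, None, None, 19, 12, None, None, 4]
Validate using subtree bounds (lo, hi): at each node, require lo < value < hi,
then recurse left with hi=value and right with lo=value.
Preorder trace (stopping at first violation):
  at node 14 with bounds (-inf, +inf): OK
  at node 46 with bounds (14, +inf): OK
  at node 5 with bounds (14, 46): VIOLATION
Node 5 violates its bound: not (14 < 5 < 46).
Result: Not a valid BST


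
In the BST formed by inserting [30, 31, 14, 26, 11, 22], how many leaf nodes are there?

Tree built from: [30, 31, 14, 26, 11, 22]
Tree (level-order array): [30, 14, 31, 11, 26, None, None, None, None, 22]
Rule: A leaf has 0 children.
Per-node child counts:
  node 30: 2 child(ren)
  node 14: 2 child(ren)
  node 11: 0 child(ren)
  node 26: 1 child(ren)
  node 22: 0 child(ren)
  node 31: 0 child(ren)
Matching nodes: [11, 22, 31]
Count of leaf nodes: 3


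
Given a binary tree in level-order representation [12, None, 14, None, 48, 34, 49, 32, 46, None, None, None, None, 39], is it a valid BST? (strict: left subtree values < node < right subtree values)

Level-order array: [12, None, 14, None, 48, 34, 49, 32, 46, None, None, None, None, 39]
Validate using subtree bounds (lo, hi): at each node, require lo < value < hi,
then recurse left with hi=value and right with lo=value.
Preorder trace (stopping at first violation):
  at node 12 with bounds (-inf, +inf): OK
  at node 14 with bounds (12, +inf): OK
  at node 48 with bounds (14, +inf): OK
  at node 34 with bounds (14, 48): OK
  at node 32 with bounds (14, 34): OK
  at node 46 with bounds (34, 48): OK
  at node 39 with bounds (34, 46): OK
  at node 49 with bounds (48, +inf): OK
No violation found at any node.
Result: Valid BST


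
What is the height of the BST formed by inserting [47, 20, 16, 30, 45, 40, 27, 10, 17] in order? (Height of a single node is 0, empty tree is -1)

Insertion order: [47, 20, 16, 30, 45, 40, 27, 10, 17]
Tree (level-order array): [47, 20, None, 16, 30, 10, 17, 27, 45, None, None, None, None, None, None, 40]
Compute height bottom-up (empty subtree = -1):
  height(10) = 1 + max(-1, -1) = 0
  height(17) = 1 + max(-1, -1) = 0
  height(16) = 1 + max(0, 0) = 1
  height(27) = 1 + max(-1, -1) = 0
  height(40) = 1 + max(-1, -1) = 0
  height(45) = 1 + max(0, -1) = 1
  height(30) = 1 + max(0, 1) = 2
  height(20) = 1 + max(1, 2) = 3
  height(47) = 1 + max(3, -1) = 4
Height = 4


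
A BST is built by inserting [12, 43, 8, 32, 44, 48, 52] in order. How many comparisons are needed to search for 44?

Search path for 44: 12 -> 43 -> 44
Found: True
Comparisons: 3


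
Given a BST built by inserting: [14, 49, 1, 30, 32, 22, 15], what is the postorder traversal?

Tree insertion order: [14, 49, 1, 30, 32, 22, 15]
Tree (level-order array): [14, 1, 49, None, None, 30, None, 22, 32, 15]
Postorder traversal: [1, 15, 22, 32, 30, 49, 14]


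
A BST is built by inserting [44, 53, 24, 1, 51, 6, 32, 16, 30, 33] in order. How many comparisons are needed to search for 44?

Search path for 44: 44
Found: True
Comparisons: 1


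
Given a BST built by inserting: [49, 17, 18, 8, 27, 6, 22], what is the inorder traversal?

Tree insertion order: [49, 17, 18, 8, 27, 6, 22]
Tree (level-order array): [49, 17, None, 8, 18, 6, None, None, 27, None, None, 22]
Inorder traversal: [6, 8, 17, 18, 22, 27, 49]


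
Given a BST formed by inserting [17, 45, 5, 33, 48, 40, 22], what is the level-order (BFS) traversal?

Tree insertion order: [17, 45, 5, 33, 48, 40, 22]
Tree (level-order array): [17, 5, 45, None, None, 33, 48, 22, 40]
BFS from the root, enqueuing left then right child of each popped node:
  queue [17] -> pop 17, enqueue [5, 45], visited so far: [17]
  queue [5, 45] -> pop 5, enqueue [none], visited so far: [17, 5]
  queue [45] -> pop 45, enqueue [33, 48], visited so far: [17, 5, 45]
  queue [33, 48] -> pop 33, enqueue [22, 40], visited so far: [17, 5, 45, 33]
  queue [48, 22, 40] -> pop 48, enqueue [none], visited so far: [17, 5, 45, 33, 48]
  queue [22, 40] -> pop 22, enqueue [none], visited so far: [17, 5, 45, 33, 48, 22]
  queue [40] -> pop 40, enqueue [none], visited so far: [17, 5, 45, 33, 48, 22, 40]
Result: [17, 5, 45, 33, 48, 22, 40]


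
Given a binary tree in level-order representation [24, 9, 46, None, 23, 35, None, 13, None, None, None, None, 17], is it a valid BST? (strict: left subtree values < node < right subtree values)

Level-order array: [24, 9, 46, None, 23, 35, None, 13, None, None, None, None, 17]
Validate using subtree bounds (lo, hi): at each node, require lo < value < hi,
then recurse left with hi=value and right with lo=value.
Preorder trace (stopping at first violation):
  at node 24 with bounds (-inf, +inf): OK
  at node 9 with bounds (-inf, 24): OK
  at node 23 with bounds (9, 24): OK
  at node 13 with bounds (9, 23): OK
  at node 17 with bounds (13, 23): OK
  at node 46 with bounds (24, +inf): OK
  at node 35 with bounds (24, 46): OK
No violation found at any node.
Result: Valid BST


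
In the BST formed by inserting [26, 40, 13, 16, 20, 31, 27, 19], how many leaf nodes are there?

Tree built from: [26, 40, 13, 16, 20, 31, 27, 19]
Tree (level-order array): [26, 13, 40, None, 16, 31, None, None, 20, 27, None, 19]
Rule: A leaf has 0 children.
Per-node child counts:
  node 26: 2 child(ren)
  node 13: 1 child(ren)
  node 16: 1 child(ren)
  node 20: 1 child(ren)
  node 19: 0 child(ren)
  node 40: 1 child(ren)
  node 31: 1 child(ren)
  node 27: 0 child(ren)
Matching nodes: [19, 27]
Count of leaf nodes: 2


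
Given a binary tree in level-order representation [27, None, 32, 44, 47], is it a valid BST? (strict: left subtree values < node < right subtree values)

Level-order array: [27, None, 32, 44, 47]
Validate using subtree bounds (lo, hi): at each node, require lo < value < hi,
then recurse left with hi=value and right with lo=value.
Preorder trace (stopping at first violation):
  at node 27 with bounds (-inf, +inf): OK
  at node 32 with bounds (27, +inf): OK
  at node 44 with bounds (27, 32): VIOLATION
Node 44 violates its bound: not (27 < 44 < 32).
Result: Not a valid BST


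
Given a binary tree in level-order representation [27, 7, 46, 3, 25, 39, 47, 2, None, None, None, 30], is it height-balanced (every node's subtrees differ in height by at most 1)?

Tree (level-order array): [27, 7, 46, 3, 25, 39, 47, 2, None, None, None, 30]
Definition: a tree is height-balanced if, at every node, |h(left) - h(right)| <= 1 (empty subtree has height -1).
Bottom-up per-node check:
  node 2: h_left=-1, h_right=-1, diff=0 [OK], height=0
  node 3: h_left=0, h_right=-1, diff=1 [OK], height=1
  node 25: h_left=-1, h_right=-1, diff=0 [OK], height=0
  node 7: h_left=1, h_right=0, diff=1 [OK], height=2
  node 30: h_left=-1, h_right=-1, diff=0 [OK], height=0
  node 39: h_left=0, h_right=-1, diff=1 [OK], height=1
  node 47: h_left=-1, h_right=-1, diff=0 [OK], height=0
  node 46: h_left=1, h_right=0, diff=1 [OK], height=2
  node 27: h_left=2, h_right=2, diff=0 [OK], height=3
All nodes satisfy the balance condition.
Result: Balanced


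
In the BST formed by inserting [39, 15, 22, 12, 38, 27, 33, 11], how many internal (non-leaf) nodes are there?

Tree built from: [39, 15, 22, 12, 38, 27, 33, 11]
Tree (level-order array): [39, 15, None, 12, 22, 11, None, None, 38, None, None, 27, None, None, 33]
Rule: An internal node has at least one child.
Per-node child counts:
  node 39: 1 child(ren)
  node 15: 2 child(ren)
  node 12: 1 child(ren)
  node 11: 0 child(ren)
  node 22: 1 child(ren)
  node 38: 1 child(ren)
  node 27: 1 child(ren)
  node 33: 0 child(ren)
Matching nodes: [39, 15, 12, 22, 38, 27]
Count of internal (non-leaf) nodes: 6


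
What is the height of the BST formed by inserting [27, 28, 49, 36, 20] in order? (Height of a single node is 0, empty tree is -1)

Insertion order: [27, 28, 49, 36, 20]
Tree (level-order array): [27, 20, 28, None, None, None, 49, 36]
Compute height bottom-up (empty subtree = -1):
  height(20) = 1 + max(-1, -1) = 0
  height(36) = 1 + max(-1, -1) = 0
  height(49) = 1 + max(0, -1) = 1
  height(28) = 1 + max(-1, 1) = 2
  height(27) = 1 + max(0, 2) = 3
Height = 3


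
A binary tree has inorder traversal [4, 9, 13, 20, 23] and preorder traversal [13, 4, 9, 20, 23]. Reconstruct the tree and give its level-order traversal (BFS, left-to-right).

Inorder:  [4, 9, 13, 20, 23]
Preorder: [13, 4, 9, 20, 23]
Algorithm: preorder visits root first, so consume preorder in order;
for each root, split the current inorder slice at that value into
left-subtree inorder and right-subtree inorder, then recurse.
Recursive splits:
  root=13; inorder splits into left=[4, 9], right=[20, 23]
  root=4; inorder splits into left=[], right=[9]
  root=9; inorder splits into left=[], right=[]
  root=20; inorder splits into left=[], right=[23]
  root=23; inorder splits into left=[], right=[]
Reconstructed level-order: [13, 4, 20, 9, 23]


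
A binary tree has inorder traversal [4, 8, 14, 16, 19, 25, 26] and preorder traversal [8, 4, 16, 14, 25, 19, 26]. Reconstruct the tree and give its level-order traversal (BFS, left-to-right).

Inorder:  [4, 8, 14, 16, 19, 25, 26]
Preorder: [8, 4, 16, 14, 25, 19, 26]
Algorithm: preorder visits root first, so consume preorder in order;
for each root, split the current inorder slice at that value into
left-subtree inorder and right-subtree inorder, then recurse.
Recursive splits:
  root=8; inorder splits into left=[4], right=[14, 16, 19, 25, 26]
  root=4; inorder splits into left=[], right=[]
  root=16; inorder splits into left=[14], right=[19, 25, 26]
  root=14; inorder splits into left=[], right=[]
  root=25; inorder splits into left=[19], right=[26]
  root=19; inorder splits into left=[], right=[]
  root=26; inorder splits into left=[], right=[]
Reconstructed level-order: [8, 4, 16, 14, 25, 19, 26]


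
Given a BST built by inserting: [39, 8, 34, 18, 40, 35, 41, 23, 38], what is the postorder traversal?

Tree insertion order: [39, 8, 34, 18, 40, 35, 41, 23, 38]
Tree (level-order array): [39, 8, 40, None, 34, None, 41, 18, 35, None, None, None, 23, None, 38]
Postorder traversal: [23, 18, 38, 35, 34, 8, 41, 40, 39]


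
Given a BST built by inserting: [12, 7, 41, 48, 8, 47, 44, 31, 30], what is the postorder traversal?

Tree insertion order: [12, 7, 41, 48, 8, 47, 44, 31, 30]
Tree (level-order array): [12, 7, 41, None, 8, 31, 48, None, None, 30, None, 47, None, None, None, 44]
Postorder traversal: [8, 7, 30, 31, 44, 47, 48, 41, 12]


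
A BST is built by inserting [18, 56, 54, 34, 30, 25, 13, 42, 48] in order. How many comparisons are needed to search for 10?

Search path for 10: 18 -> 13
Found: False
Comparisons: 2


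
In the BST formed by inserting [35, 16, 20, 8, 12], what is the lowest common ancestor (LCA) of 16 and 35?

Tree insertion order: [35, 16, 20, 8, 12]
Tree (level-order array): [35, 16, None, 8, 20, None, 12]
In a BST, the LCA of p=16, q=35 is the first node v on the
root-to-leaf path with p <= v <= q (go left if both < v, right if both > v).
Walk from root:
  at 35: 16 <= 35 <= 35, this is the LCA
LCA = 35


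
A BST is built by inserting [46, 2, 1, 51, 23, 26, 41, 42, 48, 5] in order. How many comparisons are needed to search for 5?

Search path for 5: 46 -> 2 -> 23 -> 5
Found: True
Comparisons: 4


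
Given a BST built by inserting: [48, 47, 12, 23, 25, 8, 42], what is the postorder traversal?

Tree insertion order: [48, 47, 12, 23, 25, 8, 42]
Tree (level-order array): [48, 47, None, 12, None, 8, 23, None, None, None, 25, None, 42]
Postorder traversal: [8, 42, 25, 23, 12, 47, 48]


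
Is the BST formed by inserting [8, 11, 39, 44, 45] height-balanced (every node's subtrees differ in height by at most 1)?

Tree (level-order array): [8, None, 11, None, 39, None, 44, None, 45]
Definition: a tree is height-balanced if, at every node, |h(left) - h(right)| <= 1 (empty subtree has height -1).
Bottom-up per-node check:
  node 45: h_left=-1, h_right=-1, diff=0 [OK], height=0
  node 44: h_left=-1, h_right=0, diff=1 [OK], height=1
  node 39: h_left=-1, h_right=1, diff=2 [FAIL (|-1-1|=2 > 1)], height=2
  node 11: h_left=-1, h_right=2, diff=3 [FAIL (|-1-2|=3 > 1)], height=3
  node 8: h_left=-1, h_right=3, diff=4 [FAIL (|-1-3|=4 > 1)], height=4
Node 39 violates the condition: |-1 - 1| = 2 > 1.
Result: Not balanced


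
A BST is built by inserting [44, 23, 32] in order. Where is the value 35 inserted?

Starting tree (level order): [44, 23, None, None, 32]
Insertion path: 44 -> 23 -> 32
Result: insert 35 as right child of 32
Final tree (level order): [44, 23, None, None, 32, None, 35]


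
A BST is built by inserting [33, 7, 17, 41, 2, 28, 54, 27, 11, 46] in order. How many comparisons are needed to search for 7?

Search path for 7: 33 -> 7
Found: True
Comparisons: 2


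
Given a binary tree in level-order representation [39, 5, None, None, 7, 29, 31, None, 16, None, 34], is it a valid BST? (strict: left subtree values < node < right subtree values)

Level-order array: [39, 5, None, None, 7, 29, 31, None, 16, None, 34]
Validate using subtree bounds (lo, hi): at each node, require lo < value < hi,
then recurse left with hi=value and right with lo=value.
Preorder trace (stopping at first violation):
  at node 39 with bounds (-inf, +inf): OK
  at node 5 with bounds (-inf, 39): OK
  at node 7 with bounds (5, 39): OK
  at node 29 with bounds (5, 7): VIOLATION
Node 29 violates its bound: not (5 < 29 < 7).
Result: Not a valid BST


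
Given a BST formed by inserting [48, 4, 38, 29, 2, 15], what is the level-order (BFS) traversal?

Tree insertion order: [48, 4, 38, 29, 2, 15]
Tree (level-order array): [48, 4, None, 2, 38, None, None, 29, None, 15]
BFS from the root, enqueuing left then right child of each popped node:
  queue [48] -> pop 48, enqueue [4], visited so far: [48]
  queue [4] -> pop 4, enqueue [2, 38], visited so far: [48, 4]
  queue [2, 38] -> pop 2, enqueue [none], visited so far: [48, 4, 2]
  queue [38] -> pop 38, enqueue [29], visited so far: [48, 4, 2, 38]
  queue [29] -> pop 29, enqueue [15], visited so far: [48, 4, 2, 38, 29]
  queue [15] -> pop 15, enqueue [none], visited so far: [48, 4, 2, 38, 29, 15]
Result: [48, 4, 2, 38, 29, 15]


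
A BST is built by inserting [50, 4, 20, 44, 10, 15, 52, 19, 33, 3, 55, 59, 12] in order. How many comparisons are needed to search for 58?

Search path for 58: 50 -> 52 -> 55 -> 59
Found: False
Comparisons: 4


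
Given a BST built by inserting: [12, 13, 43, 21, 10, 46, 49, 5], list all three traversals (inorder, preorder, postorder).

Tree insertion order: [12, 13, 43, 21, 10, 46, 49, 5]
Tree (level-order array): [12, 10, 13, 5, None, None, 43, None, None, 21, 46, None, None, None, 49]
Inorder (L, root, R): [5, 10, 12, 13, 21, 43, 46, 49]
Preorder (root, L, R): [12, 10, 5, 13, 43, 21, 46, 49]
Postorder (L, R, root): [5, 10, 21, 49, 46, 43, 13, 12]


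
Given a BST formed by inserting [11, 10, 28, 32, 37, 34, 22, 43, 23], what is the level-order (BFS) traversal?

Tree insertion order: [11, 10, 28, 32, 37, 34, 22, 43, 23]
Tree (level-order array): [11, 10, 28, None, None, 22, 32, None, 23, None, 37, None, None, 34, 43]
BFS from the root, enqueuing left then right child of each popped node:
  queue [11] -> pop 11, enqueue [10, 28], visited so far: [11]
  queue [10, 28] -> pop 10, enqueue [none], visited so far: [11, 10]
  queue [28] -> pop 28, enqueue [22, 32], visited so far: [11, 10, 28]
  queue [22, 32] -> pop 22, enqueue [23], visited so far: [11, 10, 28, 22]
  queue [32, 23] -> pop 32, enqueue [37], visited so far: [11, 10, 28, 22, 32]
  queue [23, 37] -> pop 23, enqueue [none], visited so far: [11, 10, 28, 22, 32, 23]
  queue [37] -> pop 37, enqueue [34, 43], visited so far: [11, 10, 28, 22, 32, 23, 37]
  queue [34, 43] -> pop 34, enqueue [none], visited so far: [11, 10, 28, 22, 32, 23, 37, 34]
  queue [43] -> pop 43, enqueue [none], visited so far: [11, 10, 28, 22, 32, 23, 37, 34, 43]
Result: [11, 10, 28, 22, 32, 23, 37, 34, 43]
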